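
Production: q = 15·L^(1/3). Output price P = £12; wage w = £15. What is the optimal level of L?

MP_L = (1/3)·15·L^(-2/3) = 5·L^(-2/3).
Profit maximization for a price taker requires P·MP_L = w: 12·5·L^(-2/3) = 15.
So L^(-2/3) = 0.25, which gives L = 8.

L* = 8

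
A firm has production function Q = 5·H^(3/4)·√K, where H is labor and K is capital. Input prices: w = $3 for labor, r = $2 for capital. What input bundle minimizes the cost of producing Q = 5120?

H* = 256, K* = 256

Cost minimization requires the marginal rate of technical substitution to equal the input-price ratio: MP_H/MP_K = w/r.
Here MP_H/MP_K = (3/4)·(K/H)/(1/2) = 1.5·(K/H). Setting this equal to 3/2 = 1.5 gives K = H.
Substituting into Q = 5120: 5·H^(3/4)·(H)^(1/2) = 5120.
Solving, H = 256 and K = 256.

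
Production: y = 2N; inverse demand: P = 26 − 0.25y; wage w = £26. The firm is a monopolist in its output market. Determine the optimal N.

Marginal revenue from the inverse demand is MR = 26 − 0.5y.
The marginal product is MP_N = 2.
A monopolist hires until marginal revenue product equals the wage: MR·MP_N = w.
(26 − N)·2 = 26, so N = 13.

N* = 13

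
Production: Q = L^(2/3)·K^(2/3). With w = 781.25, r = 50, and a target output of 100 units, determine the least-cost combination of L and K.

Cost minimization requires the marginal rate of technical substitution to equal the input-price ratio: MP_L/MP_K = w/r.
Here MP_L/MP_K = (2/3)·(K/L)/(2/3) = (K/L). Setting this equal to 781.25/50 = 15.625 gives K = 15.625L.
Substituting into Q = 100: L^(2/3)·(15.625L)^(2/3) = 100.
Solving, L = 8 and K = 125.

L* = 8, K* = 125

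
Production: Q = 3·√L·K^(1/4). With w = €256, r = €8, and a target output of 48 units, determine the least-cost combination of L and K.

Cost minimization requires the marginal rate of technical substitution to equal the input-price ratio: MP_L/MP_K = w/r.
Here MP_L/MP_K = (1/2)·(K/L)/(1/4) = 2·(K/L). Setting this equal to 256/8 = 32 gives K = 16L.
Substituting into Q = 48: 3·L^(1/2)·(16L)^(1/4) = 48.
Solving, L = 16 and K = 256.

L* = 16, K* = 256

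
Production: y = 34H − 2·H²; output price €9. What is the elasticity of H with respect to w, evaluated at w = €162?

From P·MP_H = w with MP_H = 34 − 4H, labor demand is H(w) = (34 − w/9)/4.
dH/dw = −1/(36) = -1/36.
At w = 162, H = 4, so ε = (dH/dw)·(w/H) = (-1/36)·(162/4) = -1.125.

ε = -1.125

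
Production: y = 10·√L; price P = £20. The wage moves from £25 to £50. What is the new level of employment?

L* = 4

From P·MP_L = w with MP_L = 5·L^(-1/2), the labor demand is L(w) = (100/w)^(2).
At w = 25: L = 16. At w = 50: L = 4.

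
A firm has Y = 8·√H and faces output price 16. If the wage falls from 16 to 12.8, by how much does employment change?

ΔH = 9

From P·MP_H = w with MP_H = 4·H^(-1/2), the labor demand is H(w) = (64/w)^(2).
At w = 16: H = 16. At w = 12.8: H = 25.
ΔH = 25 − 16 = 9.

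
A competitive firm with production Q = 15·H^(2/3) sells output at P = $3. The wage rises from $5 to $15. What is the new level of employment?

H* = 8

From P·MP_H = w with MP_H = 10·H^(-1/3), the labor demand is H(w) = (30/w)^(3).
At w = 5: H = 216. At w = 15: H = 8.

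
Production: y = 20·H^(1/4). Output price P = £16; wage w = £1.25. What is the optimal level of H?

H* = 256

MP_H = (1/4)·20·H^(-3/4) = 5·H^(-3/4).
Profit maximization for a price taker requires P·MP_H = w: 16·5·H^(-3/4) = 1.25.
So H^(-3/4) = 0.015625, which gives H = 256.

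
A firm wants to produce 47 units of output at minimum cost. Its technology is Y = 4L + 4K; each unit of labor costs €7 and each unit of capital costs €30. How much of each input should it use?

The inputs are perfect substitutes, so the firm uses whichever has the lower cost per unit of output.
Cost per unit of output via L is w/4 = 1.75; via K it is r/4 = 7.5. L is cheaper.
Producing Y = 47 with L alone: L = 11.75, K = 0.

L* = 11.75, K* = 0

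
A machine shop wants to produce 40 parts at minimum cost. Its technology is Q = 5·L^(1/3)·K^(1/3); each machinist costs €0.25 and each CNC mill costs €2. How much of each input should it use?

Cost minimization requires the marginal rate of technical substitution to equal the input-price ratio: MP_L/MP_K = w/r.
Here MP_L/MP_K = (1/3)·(K/L)/(1/3) = (K/L). Setting this equal to 0.25/2 = 0.125 gives K = 0.125L.
Substituting into Q = 40: 5·L^(1/3)·(0.125L)^(1/3) = 40.
Solving, L = 64 and K = 8.

L* = 64, K* = 8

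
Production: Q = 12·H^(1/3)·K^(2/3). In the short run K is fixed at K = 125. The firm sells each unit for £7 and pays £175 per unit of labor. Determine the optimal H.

H* = 8

With K = 125, MP_H = (1/3)·12·H^(-2/3)·125^(2/3) = 100·H^(-2/3).
Profit maximization for a price taker requires P·MP_H = w: 7·100·H^(-2/3) = 175.
So H^(-2/3) = 0.25, which gives H = 8.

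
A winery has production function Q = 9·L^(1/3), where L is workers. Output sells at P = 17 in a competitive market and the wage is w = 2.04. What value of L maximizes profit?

L* = 125

MP_L = (1/3)·9·L^(-2/3) = 3·L^(-2/3).
Profit maximization for a price taker requires P·MP_L = w: 17·3·L^(-2/3) = 2.04.
So L^(-2/3) = 0.04, which gives L = 125.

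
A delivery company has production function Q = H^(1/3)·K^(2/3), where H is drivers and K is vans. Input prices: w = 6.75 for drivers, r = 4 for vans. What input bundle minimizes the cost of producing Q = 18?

Cost minimization requires the marginal rate of technical substitution to equal the input-price ratio: MP_H/MP_K = w/r.
Here MP_H/MP_K = (1/3)·(K/H)/(2/3) = 0.5·(K/H). Setting this equal to 6.75/4 = 1.6875 gives K = 3.375H.
Substituting into Q = 18: H^(1/3)·(3.375H)^(2/3) = 18.
Solving, H = 8 and K = 27.

H* = 8, K* = 27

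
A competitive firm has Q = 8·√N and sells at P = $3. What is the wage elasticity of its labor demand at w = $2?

ε = -2

MP_N = (1/2)·8·N^(-1/2), so P·MP_N = w gives 12·N^(-1/2) = w.
Solving, N(w) = (12/w)^(2). This is a constant-elasticity form: N ∝ w^(−2), so ε = −2.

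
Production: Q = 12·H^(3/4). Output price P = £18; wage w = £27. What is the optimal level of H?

MP_H = (3/4)·12·H^(-1/4) = 9·H^(-1/4).
Profit maximization for a price taker requires P·MP_H = w: 18·9·H^(-1/4) = 27.
So H^(-1/4) = 1/6, which gives H = 1296.

H* = 1296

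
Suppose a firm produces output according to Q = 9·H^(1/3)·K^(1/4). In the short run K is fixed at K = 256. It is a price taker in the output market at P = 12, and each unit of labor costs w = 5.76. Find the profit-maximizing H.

With K = 256, MP_H = (1/3)·9·H^(-2/3)·256^(1/4) = 12·H^(-2/3).
Profit maximization for a price taker requires P·MP_H = w: 12·12·H^(-2/3) = 5.76.
So H^(-2/3) = 0.04, which gives H = 125.

H* = 125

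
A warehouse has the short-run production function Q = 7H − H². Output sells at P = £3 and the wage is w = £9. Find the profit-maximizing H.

The marginal product of H is MP_H = 7 − 2H.
A price-taking firm hires until the value of the marginal product equals the wage: P·MP_H = w, so 3·(7 − 2H) = 9.
Then 7 − 2H = 3, giving H = 2.

H* = 2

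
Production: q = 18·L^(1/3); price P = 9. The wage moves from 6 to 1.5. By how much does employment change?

ΔL = 189

From P·MP_L = w with MP_L = 6·L^(-2/3), the labor demand is L(w) = (54/w)^(3/2).
At w = 6: L = 27. At w = 1.5: L = 216.
ΔL = 216 − 27 = 189.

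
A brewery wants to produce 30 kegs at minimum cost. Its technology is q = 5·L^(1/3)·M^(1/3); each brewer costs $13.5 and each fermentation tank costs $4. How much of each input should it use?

L* = 8, M* = 27

Cost minimization requires the marginal rate of technical substitution to equal the input-price ratio: MP_L/MP_M = w/r.
Here MP_L/MP_M = (1/3)·(M/L)/(1/3) = (M/L). Setting this equal to 13.5/4 = 3.375 gives M = 3.375L.
Substituting into q = 30: 5·L^(1/3)·(3.375L)^(1/3) = 30.
Solving, L = 8 and M = 27.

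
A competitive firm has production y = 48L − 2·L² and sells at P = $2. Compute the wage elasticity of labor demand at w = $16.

From P·MP_L = w with MP_L = 48 − 4L, labor demand is L(w) = (48 − w/2)/4.
dL/dw = −1/(8) = -0.125.
At w = 16, L = 10, so ε = (dL/dw)·(w/L) = (-0.125)·(16/10) = -0.2.

ε = -0.2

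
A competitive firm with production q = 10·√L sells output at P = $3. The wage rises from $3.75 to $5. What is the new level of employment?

From P·MP_L = w with MP_L = 5·L^(-1/2), the labor demand is L(w) = (15/w)^(2).
At w = 3.75: L = 16. At w = 5: L = 9.

L* = 9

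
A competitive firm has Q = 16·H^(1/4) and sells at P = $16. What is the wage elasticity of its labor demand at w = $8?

ε = -4/3

MP_H = (1/4)·16·H^(-3/4), so P·MP_H = w gives 64·H^(-3/4) = w.
Solving, H(w) = (64/w)^(4/3). This is a constant-elasticity form: H ∝ w^(−4/3), so ε = −4/3.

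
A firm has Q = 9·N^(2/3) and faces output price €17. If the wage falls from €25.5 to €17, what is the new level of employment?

From P·MP_N = w with MP_N = 6·N^(-1/3), the labor demand is N(w) = (102/w)^(3).
At w = 25.5: N = 64. At w = 17: N = 216.

N* = 216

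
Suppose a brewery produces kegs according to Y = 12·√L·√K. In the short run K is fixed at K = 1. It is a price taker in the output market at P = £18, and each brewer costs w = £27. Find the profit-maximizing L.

With K = 1, MP_L = (1/2)·12·L^(-1/2)·1^(1/2) = 6·L^(-1/2).
Profit maximization for a price taker requires P·MP_L = w: 18·6·L^(-1/2) = 27.
So L^(-1/2) = 0.25, which gives L = 16.

L* = 16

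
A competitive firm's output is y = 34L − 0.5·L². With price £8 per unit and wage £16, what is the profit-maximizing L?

L* = 32

The marginal product of L is MP_L = 34 − L.
A price-taking firm hires until the value of the marginal product equals the wage: P·MP_L = w, so 8·(34 − L) = 16.
Then 34 − L = 2, giving L = 32.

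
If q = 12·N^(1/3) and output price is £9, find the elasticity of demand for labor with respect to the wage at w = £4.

MP_N = (1/3)·12·N^(-2/3), so P·MP_N = w gives 36·N^(-2/3) = w.
Solving, N(w) = (36/w)^(3/2). This is a constant-elasticity form: N ∝ w^(−3/2), so ε = −3/2.

ε = -1.5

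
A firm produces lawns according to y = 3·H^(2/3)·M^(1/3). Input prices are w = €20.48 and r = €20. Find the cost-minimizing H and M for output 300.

H* = 125, M* = 64

Cost minimization requires the marginal rate of technical substitution to equal the input-price ratio: MP_H/MP_M = w/r.
Here MP_H/MP_M = (2/3)·(M/H)/(1/3) = 2·(M/H). Setting this equal to 20.48/20 = 1.024 gives M = 0.512H.
Substituting into y = 300: 3·H^(2/3)·(0.512H)^(1/3) = 300.
Solving, H = 125 and M = 64.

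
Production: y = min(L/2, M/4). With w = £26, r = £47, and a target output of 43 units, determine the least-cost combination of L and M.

With a fixed-proportions technology, the cost-minimizing bundle uses no slack in either input: L/2 = M/4 = y.
So L = 2·43 = 86 and M = 4·43 = 172.

L* = 86, M* = 172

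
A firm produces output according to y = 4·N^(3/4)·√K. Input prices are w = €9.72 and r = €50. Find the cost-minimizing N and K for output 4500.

N* = 625, K* = 81

Cost minimization requires the marginal rate of technical substitution to equal the input-price ratio: MP_N/MP_K = w/r.
Here MP_N/MP_K = (3/4)·(K/N)/(1/2) = 1.5·(K/N). Setting this equal to 9.72/50 = 0.1944 gives K = 0.1296N.
Substituting into y = 4500: 4·N^(3/4)·(0.1296N)^(1/2) = 4500.
Solving, N = 625 and K = 81.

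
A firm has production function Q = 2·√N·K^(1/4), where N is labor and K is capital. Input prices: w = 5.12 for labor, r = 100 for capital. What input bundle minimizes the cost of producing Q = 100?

N* = 625, K* = 16

Cost minimization requires the marginal rate of technical substitution to equal the input-price ratio: MP_N/MP_K = w/r.
Here MP_N/MP_K = (1/2)·(K/N)/(1/4) = 2·(K/N). Setting this equal to 5.12/100 = 0.0512 gives K = 0.0256N.
Substituting into Q = 100: 2·N^(1/2)·(0.0256N)^(1/4) = 100.
Solving, N = 625 and K = 16.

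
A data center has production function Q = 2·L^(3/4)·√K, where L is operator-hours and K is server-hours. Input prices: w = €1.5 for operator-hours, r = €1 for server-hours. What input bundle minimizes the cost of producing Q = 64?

L* = 16, K* = 16

Cost minimization requires the marginal rate of technical substitution to equal the input-price ratio: MP_L/MP_K = w/r.
Here MP_L/MP_K = (3/4)·(K/L)/(1/2) = 1.5·(K/L). Setting this equal to 1.5/1 = 1.5 gives K = L.
Substituting into Q = 64: 2·L^(3/4)·(L)^(1/2) = 64.
Solving, L = 16 and K = 16.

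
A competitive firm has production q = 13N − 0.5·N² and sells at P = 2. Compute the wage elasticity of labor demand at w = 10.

ε = -0.625

From P·MP_N = w with MP_N = 13 − N, labor demand is N(w) = 13 − w/2.
dN/dw = −1/(2) = -0.5.
At w = 10, N = 8, so ε = (dN/dw)·(w/N) = (-0.5)·(10/8) = -0.625.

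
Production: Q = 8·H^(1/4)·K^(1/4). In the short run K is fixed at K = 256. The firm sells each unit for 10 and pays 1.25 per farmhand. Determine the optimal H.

H* = 256

With K = 256, MP_H = (1/4)·8·H^(-3/4)·256^(1/4) = 8·H^(-3/4).
Profit maximization for a price taker requires P·MP_H = w: 10·8·H^(-3/4) = 1.25.
So H^(-3/4) = 0.015625, which gives H = 256.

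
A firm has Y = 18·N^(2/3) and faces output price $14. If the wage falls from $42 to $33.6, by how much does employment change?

From P·MP_N = w with MP_N = 12·N^(-1/3), the labor demand is N(w) = (168/w)^(3).
At w = 42: N = 64. At w = 33.6: N = 125.
ΔN = 125 − 64 = 61.

ΔN = 61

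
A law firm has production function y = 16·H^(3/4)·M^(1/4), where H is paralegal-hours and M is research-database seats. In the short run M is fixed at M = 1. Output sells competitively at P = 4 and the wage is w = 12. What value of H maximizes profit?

With M = 1, MP_H = (3/4)·16·H^(-1/4)·1^(1/4) = 12·H^(-1/4).
Profit maximization for a price taker requires P·MP_H = w: 4·12·H^(-1/4) = 12.
So H^(-1/4) = 0.25, which gives H = 256.

H* = 256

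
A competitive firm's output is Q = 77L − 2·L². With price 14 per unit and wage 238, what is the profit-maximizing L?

The marginal product of L is MP_L = 77 − 4L.
A price-taking firm hires until the value of the marginal product equals the wage: P·MP_L = w, so 14·(77 − 4L) = 238.
Then 77 − 4L = 17, giving L = 15.

L* = 15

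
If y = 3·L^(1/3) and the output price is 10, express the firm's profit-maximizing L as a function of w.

L(w) = (10/w)^(3/2)

MP_L = (1/3)·3·L^(-2/3) = L^(-2/3).
Setting P·MP_L = w: 10·L^(-2/3) = w.
Solving for L: L^(-2/3) = w/10, so L = (10/w)^(3/2).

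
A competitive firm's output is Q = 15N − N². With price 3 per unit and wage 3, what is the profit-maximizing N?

The marginal product of N is MP_N = 15 − 2N.
A price-taking firm hires until the value of the marginal product equals the wage: P·MP_N = w, so 3·(15 − 2N) = 3.
Then 15 − 2N = 1, giving N = 7.

N* = 7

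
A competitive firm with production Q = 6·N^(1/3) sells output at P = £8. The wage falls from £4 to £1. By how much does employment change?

From P·MP_N = w with MP_N = 2·N^(-2/3), the labor demand is N(w) = (16/w)^(3/2).
At w = 4: N = 8. At w = 1: N = 64.
ΔN = 64 − 8 = 56.

ΔN = 56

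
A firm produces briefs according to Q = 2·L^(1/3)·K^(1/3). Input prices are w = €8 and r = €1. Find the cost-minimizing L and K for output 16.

L* = 8, K* = 64

Cost minimization requires the marginal rate of technical substitution to equal the input-price ratio: MP_L/MP_K = w/r.
Here MP_L/MP_K = (1/3)·(K/L)/(1/3) = (K/L). Setting this equal to 8/1 = 8 gives K = 8L.
Substituting into Q = 16: 2·L^(1/3)·(8L)^(1/3) = 16.
Solving, L = 8 and K = 64.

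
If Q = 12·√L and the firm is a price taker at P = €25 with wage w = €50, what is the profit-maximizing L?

L* = 9

MP_L = (1/2)·12·L^(-1/2) = 6·L^(-1/2).
Profit maximization for a price taker requires P·MP_L = w: 25·6·L^(-1/2) = 50.
So L^(-1/2) = 1/3, which gives L = 9.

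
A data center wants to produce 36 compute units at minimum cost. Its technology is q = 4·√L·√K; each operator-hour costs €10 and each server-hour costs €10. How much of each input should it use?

Cost minimization requires the marginal rate of technical substitution to equal the input-price ratio: MP_L/MP_K = w/r.
Here MP_L/MP_K = (1/2)·(K/L)/(1/2) = (K/L). Setting this equal to 10/10 = 1 gives K = L.
Substituting into q = 36: 4·L^(1/2)·(L)^(1/2) = 36.
Solving, L = 9 and K = 9.

L* = 9, K* = 9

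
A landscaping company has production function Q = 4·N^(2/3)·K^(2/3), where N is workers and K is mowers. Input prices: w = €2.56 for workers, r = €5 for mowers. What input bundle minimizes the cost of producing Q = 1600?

N* = 125, K* = 64

Cost minimization requires the marginal rate of technical substitution to equal the input-price ratio: MP_N/MP_K = w/r.
Here MP_N/MP_K = (2/3)·(K/N)/(2/3) = (K/N). Setting this equal to 2.56/5 = 0.512 gives K = 0.512N.
Substituting into Q = 1600: 4·N^(2/3)·(0.512N)^(2/3) = 1600.
Solving, N = 125 and K = 64.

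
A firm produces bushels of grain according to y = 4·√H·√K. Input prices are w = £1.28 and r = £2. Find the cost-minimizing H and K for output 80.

H* = 25, K* = 16

Cost minimization requires the marginal rate of technical substitution to equal the input-price ratio: MP_H/MP_K = w/r.
Here MP_H/MP_K = (1/2)·(K/H)/(1/2) = (K/H). Setting this equal to 1.28/2 = 0.64 gives K = 0.64H.
Substituting into y = 80: 4·H^(1/2)·(0.64H)^(1/2) = 80.
Solving, H = 25 and K = 16.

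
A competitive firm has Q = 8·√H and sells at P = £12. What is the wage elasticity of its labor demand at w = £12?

MP_H = (1/2)·8·H^(-1/2), so P·MP_H = w gives 48·H^(-1/2) = w.
Solving, H(w) = (48/w)^(2). This is a constant-elasticity form: H ∝ w^(−2), so ε = −2.

ε = -2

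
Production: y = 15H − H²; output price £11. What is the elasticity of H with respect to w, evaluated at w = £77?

ε = -0.875

From P·MP_H = w with MP_H = 15 − 2H, labor demand is H(w) = (15 − w/11)/2.
dH/dw = −1/(22) = -1/22.
At w = 77, H = 4, so ε = (dH/dw)·(w/H) = (-1/22)·(77/4) = -0.875.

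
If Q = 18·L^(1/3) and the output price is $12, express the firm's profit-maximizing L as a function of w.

MP_L = (1/3)·18·L^(-2/3) = 6·L^(-2/3).
Setting P·MP_L = w: 72·L^(-2/3) = w.
Solving for L: L^(-2/3) = w/72, so L = (72/w)^(3/2).

L(w) = (72/w)^(3/2)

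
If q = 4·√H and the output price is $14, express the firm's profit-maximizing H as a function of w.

H(w) = 784/w²

MP_H = (1/2)·4·H^(-1/2) = 2·H^(-1/2).
Setting P·MP_H = w: 28·H^(-1/2) = w.
Solving for H: H^(-1/2) = w/28, so H = (28/w)^(2).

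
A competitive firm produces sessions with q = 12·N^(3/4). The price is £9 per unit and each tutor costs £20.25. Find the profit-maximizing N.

MP_N = (3/4)·12·N^(-1/4) = 9·N^(-1/4).
Profit maximization for a price taker requires P·MP_N = w: 9·9·N^(-1/4) = 20.25.
So N^(-1/4) = 0.25, which gives N = 256.

N* = 256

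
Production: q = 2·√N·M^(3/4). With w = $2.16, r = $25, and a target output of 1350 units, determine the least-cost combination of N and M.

N* = 625, M* = 81

Cost minimization requires the marginal rate of technical substitution to equal the input-price ratio: MP_N/MP_M = w/r.
Here MP_N/MP_M = (1/2)·(M/N)/(3/4) = (2/3)·(M/N). Setting this equal to 2.16/25 = 0.0864 gives M = 0.1296N.
Substituting into q = 1350: 2·N^(1/2)·(0.1296N)^(3/4) = 1350.
Solving, N = 625 and M = 81.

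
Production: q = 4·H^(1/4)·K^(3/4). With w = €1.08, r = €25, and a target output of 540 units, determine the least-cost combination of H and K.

H* = 625, K* = 81

Cost minimization requires the marginal rate of technical substitution to equal the input-price ratio: MP_H/MP_K = w/r.
Here MP_H/MP_K = (1/4)·(K/H)/(3/4) = (1/3)·(K/H). Setting this equal to 1.08/25 = 0.0432 gives K = 0.1296H.
Substituting into q = 540: 4·H^(1/4)·(0.1296H)^(3/4) = 540.
Solving, H = 625 and K = 81.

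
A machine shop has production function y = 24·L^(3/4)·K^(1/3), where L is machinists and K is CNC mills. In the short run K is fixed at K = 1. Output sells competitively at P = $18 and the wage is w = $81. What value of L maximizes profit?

With K = 1, MP_L = (3/4)·24·L^(-1/4)·1^(1/3) = 18·L^(-1/4).
Profit maximization for a price taker requires P·MP_L = w: 18·18·L^(-1/4) = 81.
So L^(-1/4) = 0.25, which gives L = 256.

L* = 256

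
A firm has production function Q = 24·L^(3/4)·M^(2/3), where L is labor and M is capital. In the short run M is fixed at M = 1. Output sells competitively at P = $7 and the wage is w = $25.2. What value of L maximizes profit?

L* = 625

With M = 1, MP_L = (3/4)·24·L^(-1/4)·1^(2/3) = 18·L^(-1/4).
Profit maximization for a price taker requires P·MP_L = w: 7·18·L^(-1/4) = 25.2.
So L^(-1/4) = 0.2, which gives L = 625.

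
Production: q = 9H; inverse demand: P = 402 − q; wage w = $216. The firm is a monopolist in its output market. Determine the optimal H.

Marginal revenue from the inverse demand is MR = 402 − 2q.
The marginal product is MP_H = 9.
A monopolist hires until marginal revenue product equals the wage: MR·MP_H = w.
(402 − 18H)·9 = 216, so H = 21.

H* = 21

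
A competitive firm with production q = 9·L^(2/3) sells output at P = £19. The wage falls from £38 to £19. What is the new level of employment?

L* = 216

From P·MP_L = w with MP_L = 6·L^(-1/3), the labor demand is L(w) = (114/w)^(3).
At w = 38: L = 27. At w = 19: L = 216.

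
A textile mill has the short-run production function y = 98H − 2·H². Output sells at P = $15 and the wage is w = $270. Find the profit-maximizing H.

H* = 20

The marginal product of H is MP_H = 98 − 4H.
A price-taking firm hires until the value of the marginal product equals the wage: P·MP_H = w, so 15·(98 − 4H) = 270.
Then 98 − 4H = 18, giving H = 20.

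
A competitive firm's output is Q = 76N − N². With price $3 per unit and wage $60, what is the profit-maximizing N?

The marginal product of N is MP_N = 76 − 2N.
A price-taking firm hires until the value of the marginal product equals the wage: P·MP_N = w, so 3·(76 − 2N) = 60.
Then 76 − 2N = 20, giving N = 28.

N* = 28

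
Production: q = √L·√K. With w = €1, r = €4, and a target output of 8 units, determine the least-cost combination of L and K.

Cost minimization requires the marginal rate of technical substitution to equal the input-price ratio: MP_L/MP_K = w/r.
Here MP_L/MP_K = (1/2)·(K/L)/(1/2) = (K/L). Setting this equal to 1/4 = 0.25 gives K = 0.25L.
Substituting into q = 8: L^(1/2)·(0.25L)^(1/2) = 8.
Solving, L = 16 and K = 4.

L* = 16, K* = 4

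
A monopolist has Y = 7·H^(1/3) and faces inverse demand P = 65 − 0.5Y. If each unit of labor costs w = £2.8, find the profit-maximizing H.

Marginal revenue from the inverse demand is MR = 65 − Y.
The marginal product is MP_H = (7/3)·H^(-2/3).
A monopolist hires until marginal revenue product equals the wage: MR·MP_H = w.
At H, Y = 7·H^(1/3). Substituting and solving: (65 − 7·H^(1/3))·(7/3)·H^(-2/3) = 2.8 gives H = 125.

H* = 125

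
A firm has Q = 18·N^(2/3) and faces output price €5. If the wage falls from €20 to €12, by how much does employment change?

ΔN = 98

From P·MP_N = w with MP_N = 12·N^(-1/3), the labor demand is N(w) = (60/w)^(3).
At w = 20: N = 27. At w = 12: N = 125.
ΔN = 125 − 27 = 98.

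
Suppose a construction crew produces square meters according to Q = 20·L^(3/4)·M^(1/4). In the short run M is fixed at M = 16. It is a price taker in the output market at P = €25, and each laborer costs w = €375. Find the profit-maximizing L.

With M = 16, MP_L = (3/4)·20·L^(-1/4)·16^(1/4) = 30·L^(-1/4).
Profit maximization for a price taker requires P·MP_L = w: 25·30·L^(-1/4) = 375.
So L^(-1/4) = 0.5, which gives L = 16.

L* = 16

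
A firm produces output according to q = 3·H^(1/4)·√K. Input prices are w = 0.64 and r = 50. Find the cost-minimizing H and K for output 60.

H* = 625, K* = 16

Cost minimization requires the marginal rate of technical substitution to equal the input-price ratio: MP_H/MP_K = w/r.
Here MP_H/MP_K = (1/4)·(K/H)/(1/2) = 0.5·(K/H). Setting this equal to 0.64/50 = 0.0128 gives K = 0.0256H.
Substituting into q = 60: 3·H^(1/4)·(0.0256H)^(1/2) = 60.
Solving, H = 625 and K = 16.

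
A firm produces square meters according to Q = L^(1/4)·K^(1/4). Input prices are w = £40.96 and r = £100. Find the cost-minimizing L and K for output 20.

Cost minimization requires the marginal rate of technical substitution to equal the input-price ratio: MP_L/MP_K = w/r.
Here MP_L/MP_K = (1/4)·(K/L)/(1/4) = (K/L). Setting this equal to 40.96/100 = 0.4096 gives K = 0.4096L.
Substituting into Q = 20: L^(1/4)·(0.4096L)^(1/4) = 20.
Solving, L = 625 and K = 256.

L* = 625, K* = 256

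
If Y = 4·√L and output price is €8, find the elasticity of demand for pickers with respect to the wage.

ε = -2

MP_L = (1/2)·4·L^(-1/2), so P·MP_L = w gives 16·L^(-1/2) = w.
Solving, L(w) = (16/w)^(2). This is a constant-elasticity form: L ∝ w^(−2), so ε = −2.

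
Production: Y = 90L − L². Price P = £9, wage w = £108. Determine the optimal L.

L* = 39

The marginal product of L is MP_L = 90 − 2L.
A price-taking firm hires until the value of the marginal product equals the wage: P·MP_L = w, so 9·(90 − 2L) = 108.
Then 90 − 2L = 12, giving L = 39.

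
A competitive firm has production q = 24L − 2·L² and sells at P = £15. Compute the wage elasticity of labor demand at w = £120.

From P·MP_L = w with MP_L = 24 − 4L, labor demand is L(w) = (24 − w/15)/4.
dL/dw = −1/(60) = -1/60.
At w = 120, L = 4, so ε = (dL/dw)·(w/L) = (-1/60)·(120/4) = -0.5.

ε = -0.5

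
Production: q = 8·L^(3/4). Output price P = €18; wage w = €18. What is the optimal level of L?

MP_L = (3/4)·8·L^(-1/4) = 6·L^(-1/4).
Profit maximization for a price taker requires P·MP_L = w: 18·6·L^(-1/4) = 18.
So L^(-1/4) = 1/6, which gives L = 1296.

L* = 1296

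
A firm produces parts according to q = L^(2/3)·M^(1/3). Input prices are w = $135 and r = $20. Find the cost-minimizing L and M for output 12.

Cost minimization requires the marginal rate of technical substitution to equal the input-price ratio: MP_L/MP_M = w/r.
Here MP_L/MP_M = (2/3)·(M/L)/(1/3) = 2·(M/L). Setting this equal to 135/20 = 6.75 gives M = 3.375L.
Substituting into q = 12: L^(2/3)·(3.375L)^(1/3) = 12.
Solving, L = 8 and M = 27.

L* = 8, M* = 27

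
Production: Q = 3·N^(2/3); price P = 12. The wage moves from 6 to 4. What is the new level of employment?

N* = 216

From P·MP_N = w with MP_N = 2·N^(-1/3), the labor demand is N(w) = (24/w)^(3).
At w = 6: N = 64. At w = 4: N = 216.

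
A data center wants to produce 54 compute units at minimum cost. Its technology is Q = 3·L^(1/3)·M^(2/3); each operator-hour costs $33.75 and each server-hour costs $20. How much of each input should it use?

L* = 8, M* = 27

Cost minimization requires the marginal rate of technical substitution to equal the input-price ratio: MP_L/MP_M = w/r.
Here MP_L/MP_M = (1/3)·(M/L)/(2/3) = 0.5·(M/L). Setting this equal to 33.75/20 = 1.6875 gives M = 3.375L.
Substituting into Q = 54: 3·L^(1/3)·(3.375L)^(2/3) = 54.
Solving, L = 8 and M = 27.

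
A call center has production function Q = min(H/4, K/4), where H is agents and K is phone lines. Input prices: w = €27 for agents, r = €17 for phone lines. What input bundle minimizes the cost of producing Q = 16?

H* = 64, K* = 64

With a fixed-proportions technology, the cost-minimizing bundle uses no slack in either input: H/4 = K/4 = Q.
So H = 4·16 = 64 and K = 4·16 = 64.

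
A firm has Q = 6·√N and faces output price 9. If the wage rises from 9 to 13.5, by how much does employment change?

From P·MP_N = w with MP_N = 3·N^(-1/2), the labor demand is N(w) = (27/w)^(2).
At w = 9: N = 9. At w = 13.5: N = 4.
ΔN = 4 − 9 = -5.

ΔN = -5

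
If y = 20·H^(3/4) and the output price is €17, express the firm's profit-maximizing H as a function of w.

MP_H = (3/4)·20·H^(-1/4) = 15·H^(-1/4).
Setting P·MP_H = w: 255·H^(-1/4) = w.
Solving for H: H^(-1/4) = w/255, so H = (255/w)^(4).

H(w) = (255/w)^(4)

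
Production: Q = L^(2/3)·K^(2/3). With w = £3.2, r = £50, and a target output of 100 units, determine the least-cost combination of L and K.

L* = 125, K* = 8

Cost minimization requires the marginal rate of technical substitution to equal the input-price ratio: MP_L/MP_K = w/r.
Here MP_L/MP_K = (2/3)·(K/L)/(2/3) = (K/L). Setting this equal to 3.2/50 = 0.064 gives K = 0.064L.
Substituting into Q = 100: L^(2/3)·(0.064L)^(2/3) = 100.
Solving, L = 125 and K = 8.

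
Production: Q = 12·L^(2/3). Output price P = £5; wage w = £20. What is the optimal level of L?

L* = 8

MP_L = (2/3)·12·L^(-1/3) = 8·L^(-1/3).
Profit maximization for a price taker requires P·MP_L = w: 5·8·L^(-1/3) = 20.
So L^(-1/3) = 0.5, which gives L = 8.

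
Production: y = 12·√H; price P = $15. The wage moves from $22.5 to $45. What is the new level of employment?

From P·MP_H = w with MP_H = 6·H^(-1/2), the labor demand is H(w) = (90/w)^(2).
At w = 22.5: H = 16. At w = 45: H = 4.

H* = 4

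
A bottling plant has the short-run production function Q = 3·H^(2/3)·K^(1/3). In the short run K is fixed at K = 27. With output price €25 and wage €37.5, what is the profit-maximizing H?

With K = 27, MP_H = (2/3)·3·H^(-1/3)·27^(1/3) = 6·H^(-1/3).
Profit maximization for a price taker requires P·MP_H = w: 25·6·H^(-1/3) = 37.5.
So H^(-1/3) = 0.25, which gives H = 64.

H* = 64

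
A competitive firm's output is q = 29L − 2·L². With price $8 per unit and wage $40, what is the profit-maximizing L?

L* = 6

The marginal product of L is MP_L = 29 − 4L.
A price-taking firm hires until the value of the marginal product equals the wage: P·MP_L = w, so 8·(29 − 4L) = 40.
Then 29 − 4L = 5, giving L = 6.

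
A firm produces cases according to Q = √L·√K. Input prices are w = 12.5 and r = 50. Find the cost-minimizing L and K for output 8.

Cost minimization requires the marginal rate of technical substitution to equal the input-price ratio: MP_L/MP_K = w/r.
Here MP_L/MP_K = (1/2)·(K/L)/(1/2) = (K/L). Setting this equal to 12.5/50 = 0.25 gives K = 0.25L.
Substituting into Q = 8: L^(1/2)·(0.25L)^(1/2) = 8.
Solving, L = 16 and K = 4.

L* = 16, K* = 4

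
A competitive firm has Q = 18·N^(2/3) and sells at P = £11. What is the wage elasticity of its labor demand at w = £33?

MP_N = (2/3)·18·N^(-1/3), so P·MP_N = w gives 132·N^(-1/3) = w.
Solving, N(w) = (132/w)^(3). This is a constant-elasticity form: N ∝ w^(−3), so ε = −3.

ε = -3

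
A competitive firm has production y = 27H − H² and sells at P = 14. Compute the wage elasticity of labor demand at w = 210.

From P·MP_H = w with MP_H = 27 − 2H, labor demand is H(w) = (27 − w/14)/2.
dH/dw = −1/(28) = -1/28.
At w = 210, H = 6, so ε = (dH/dw)·(w/H) = (-1/28)·(210/6) = -1.25.

ε = -1.25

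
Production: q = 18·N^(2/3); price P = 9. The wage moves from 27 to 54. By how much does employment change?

ΔN = -56

From P·MP_N = w with MP_N = 12·N^(-1/3), the labor demand is N(w) = (108/w)^(3).
At w = 27: N = 64. At w = 54: N = 8.
ΔN = 8 − 64 = -56.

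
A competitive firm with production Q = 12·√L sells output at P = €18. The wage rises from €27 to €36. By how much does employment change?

ΔL = -7

From P·MP_L = w with MP_L = 6·L^(-1/2), the labor demand is L(w) = (108/w)^(2).
At w = 27: L = 16. At w = 36: L = 9.
ΔL = 9 − 16 = -7.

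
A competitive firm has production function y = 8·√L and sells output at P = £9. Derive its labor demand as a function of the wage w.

L(w) = 1296/w²

MP_L = (1/2)·8·L^(-1/2) = 4·L^(-1/2).
Setting P·MP_L = w: 36·L^(-1/2) = w.
Solving for L: L^(-1/2) = w/36, so L = (36/w)^(2).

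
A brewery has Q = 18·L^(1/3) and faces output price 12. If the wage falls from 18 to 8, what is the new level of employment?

From P·MP_L = w with MP_L = 6·L^(-2/3), the labor demand is L(w) = (72/w)^(3/2).
At w = 18: L = 8. At w = 8: L = 27.

L* = 27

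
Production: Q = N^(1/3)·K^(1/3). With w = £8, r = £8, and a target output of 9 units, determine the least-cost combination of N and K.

Cost minimization requires the marginal rate of technical substitution to equal the input-price ratio: MP_N/MP_K = w/r.
Here MP_N/MP_K = (1/3)·(K/N)/(1/3) = (K/N). Setting this equal to 8/8 = 1 gives K = N.
Substituting into Q = 9: N^(1/3)·(N)^(1/3) = 9.
Solving, N = 27 and K = 27.

N* = 27, K* = 27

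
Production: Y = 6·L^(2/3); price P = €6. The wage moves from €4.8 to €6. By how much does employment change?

ΔL = -61

From P·MP_L = w with MP_L = 4·L^(-1/3), the labor demand is L(w) = (24/w)^(3).
At w = 4.8: L = 125. At w = 6: L = 64.
ΔL = 64 − 125 = -61.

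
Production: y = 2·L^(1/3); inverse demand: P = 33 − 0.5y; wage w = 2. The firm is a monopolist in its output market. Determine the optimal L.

L* = 27

Marginal revenue from the inverse demand is MR = 33 − y.
The marginal product is MP_L = (2/3)·L^(-2/3).
A monopolist hires until marginal revenue product equals the wage: MR·MP_L = w.
At L, y = 2·L^(1/3). Substituting and solving: (33 − 2·L^(1/3))·(2/3)·L^(-2/3) = 2 gives L = 27.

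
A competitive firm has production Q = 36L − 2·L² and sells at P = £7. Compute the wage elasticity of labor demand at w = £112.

From P·MP_L = w with MP_L = 36 − 4L, labor demand is L(w) = (36 − w/7)/4.
dL/dw = −1/(28) = -1/28.
At w = 112, L = 5, so ε = (dL/dw)·(w/L) = (-1/28)·(112/5) = -0.8.

ε = -0.8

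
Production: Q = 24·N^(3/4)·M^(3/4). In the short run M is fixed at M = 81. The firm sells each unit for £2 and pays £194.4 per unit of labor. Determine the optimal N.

N* = 625

With M = 81, MP_N = (3/4)·24·N^(-1/4)·81^(3/4) = 486·N^(-1/4).
Profit maximization for a price taker requires P·MP_N = w: 2·486·N^(-1/4) = 194.4.
So N^(-1/4) = 0.2, which gives N = 625.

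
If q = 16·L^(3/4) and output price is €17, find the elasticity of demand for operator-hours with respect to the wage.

MP_L = (3/4)·16·L^(-1/4), so P·MP_L = w gives 204·L^(-1/4) = w.
Solving, L(w) = (204/w)^(4). This is a constant-elasticity form: L ∝ w^(−4), so ε = −4.

ε = -4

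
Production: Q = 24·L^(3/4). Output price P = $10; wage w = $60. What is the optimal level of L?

MP_L = (3/4)·24·L^(-1/4) = 18·L^(-1/4).
Profit maximization for a price taker requires P·MP_L = w: 10·18·L^(-1/4) = 60.
So L^(-1/4) = 1/3, which gives L = 81.

L* = 81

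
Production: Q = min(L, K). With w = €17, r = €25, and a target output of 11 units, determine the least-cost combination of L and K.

L* = 11, K* = 11

With a fixed-proportions technology, the cost-minimizing bundle uses no slack in either input: L = K = Q.
So L = 11 and K = 11.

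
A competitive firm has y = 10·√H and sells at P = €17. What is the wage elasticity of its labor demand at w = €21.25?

MP_H = (1/2)·10·H^(-1/2), so P·MP_H = w gives 85·H^(-1/2) = w.
Solving, H(w) = (85/w)^(2). This is a constant-elasticity form: H ∝ w^(−2), so ε = −2.

ε = -2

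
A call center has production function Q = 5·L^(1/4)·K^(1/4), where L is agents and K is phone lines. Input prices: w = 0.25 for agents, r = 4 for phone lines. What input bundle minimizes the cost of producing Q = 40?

L* = 256, K* = 16

Cost minimization requires the marginal rate of technical substitution to equal the input-price ratio: MP_L/MP_K = w/r.
Here MP_L/MP_K = (1/4)·(K/L)/(1/4) = (K/L). Setting this equal to 0.25/4 = 0.0625 gives K = 0.0625L.
Substituting into Q = 40: 5·L^(1/4)·(0.0625L)^(1/4) = 40.
Solving, L = 256 and K = 16.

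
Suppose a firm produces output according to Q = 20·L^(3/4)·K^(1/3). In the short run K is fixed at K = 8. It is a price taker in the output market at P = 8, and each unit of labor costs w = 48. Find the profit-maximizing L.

L* = 625

With K = 8, MP_L = (3/4)·20·L^(-1/4)·8^(1/3) = 30·L^(-1/4).
Profit maximization for a price taker requires P·MP_L = w: 8·30·L^(-1/4) = 48.
So L^(-1/4) = 0.2, which gives L = 625.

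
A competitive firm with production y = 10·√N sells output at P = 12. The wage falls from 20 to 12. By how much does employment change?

From P·MP_N = w with MP_N = 5·N^(-1/2), the labor demand is N(w) = (60/w)^(2).
At w = 20: N = 9. At w = 12: N = 25.
ΔN = 25 − 9 = 16.

ΔN = 16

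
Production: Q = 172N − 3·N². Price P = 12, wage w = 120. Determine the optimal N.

N* = 27

The marginal product of N is MP_N = 172 − 6N.
A price-taking firm hires until the value of the marginal product equals the wage: P·MP_N = w, so 12·(172 − 6N) = 120.
Then 172 − 6N = 10, giving N = 27.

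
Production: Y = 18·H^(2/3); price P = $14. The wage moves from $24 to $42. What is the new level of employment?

From P·MP_H = w with MP_H = 12·H^(-1/3), the labor demand is H(w) = (168/w)^(3).
At w = 24: H = 343. At w = 42: H = 64.

H* = 64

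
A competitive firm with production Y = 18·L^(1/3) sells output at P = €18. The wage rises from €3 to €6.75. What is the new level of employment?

L* = 64

From P·MP_L = w with MP_L = 6·L^(-2/3), the labor demand is L(w) = (108/w)^(3/2).
At w = 3: L = 216. At w = 6.75: L = 64.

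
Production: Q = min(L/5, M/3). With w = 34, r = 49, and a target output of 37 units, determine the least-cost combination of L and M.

L* = 185, M* = 111

With a fixed-proportions technology, the cost-minimizing bundle uses no slack in either input: L/5 = M/3 = Q.
So L = 5·37 = 185 and M = 3·37 = 111.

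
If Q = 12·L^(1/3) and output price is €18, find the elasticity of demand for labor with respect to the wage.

ε = -1.5

MP_L = (1/3)·12·L^(-2/3), so P·MP_L = w gives 72·L^(-2/3) = w.
Solving, L(w) = (72/w)^(3/2). This is a constant-elasticity form: L ∝ w^(−3/2), so ε = −3/2.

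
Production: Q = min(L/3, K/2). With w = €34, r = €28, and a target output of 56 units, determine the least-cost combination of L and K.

L* = 168, K* = 112

With a fixed-proportions technology, the cost-minimizing bundle uses no slack in either input: L/3 = K/2 = Q.
So L = 3·56 = 168 and K = 2·56 = 112.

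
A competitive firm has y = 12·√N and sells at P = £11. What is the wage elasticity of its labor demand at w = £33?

ε = -2

MP_N = (1/2)·12·N^(-1/2), so P·MP_N = w gives 66·N^(-1/2) = w.
Solving, N(w) = (66/w)^(2). This is a constant-elasticity form: N ∝ w^(−2), so ε = −2.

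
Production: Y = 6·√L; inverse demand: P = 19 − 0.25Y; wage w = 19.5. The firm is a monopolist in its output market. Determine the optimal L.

Marginal revenue from the inverse demand is MR = 19 − 0.5Y.
The marginal product is MP_L = 3·L^(-1/2).
A monopolist hires until marginal revenue product equals the wage: MR·MP_L = w.
At L, Y = 6·√L. Substituting and solving: (19 − 3·√L)·3·L^(-1/2) = 19.5 gives L = 4.

L* = 4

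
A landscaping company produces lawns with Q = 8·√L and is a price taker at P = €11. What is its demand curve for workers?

MP_L = (1/2)·8·L^(-1/2) = 4·L^(-1/2).
Setting P·MP_L = w: 44·L^(-1/2) = w.
Solving for L: L^(-1/2) = w/44, so L = (44/w)^(2).

L(w) = 1936/w²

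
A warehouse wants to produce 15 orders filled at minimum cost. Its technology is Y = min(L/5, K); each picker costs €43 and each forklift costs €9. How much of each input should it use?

L* = 75, K* = 15

With a fixed-proportions technology, the cost-minimizing bundle uses no slack in either input: L/5 = K = Y.
So L = 5·15 = 75 and K = 15.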